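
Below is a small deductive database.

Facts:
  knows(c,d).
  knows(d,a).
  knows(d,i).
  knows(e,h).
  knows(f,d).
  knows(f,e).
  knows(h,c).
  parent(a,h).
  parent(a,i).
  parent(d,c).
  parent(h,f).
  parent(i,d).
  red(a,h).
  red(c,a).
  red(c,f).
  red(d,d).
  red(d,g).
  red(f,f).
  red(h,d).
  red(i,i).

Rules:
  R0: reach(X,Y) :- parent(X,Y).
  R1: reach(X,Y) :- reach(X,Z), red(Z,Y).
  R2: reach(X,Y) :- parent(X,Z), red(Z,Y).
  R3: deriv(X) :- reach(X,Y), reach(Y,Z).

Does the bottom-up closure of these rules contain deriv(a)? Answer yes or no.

yes

round 1: derive reach(a,h) via R0 from parent(a,h)
round 1: derive reach(a,i) via R0 from parent(a,i)
round 1: derive reach(d,c) via R0 from parent(d,c)
round 1: derive reach(h,f) via R0 from parent(h,f)
round 1: derive reach(i,d) via R0 from parent(i,d)
round 1: derive reach(a,d) via R2 from parent(a,h), red(h,d)
round 1: derive reach(d,a) via R2 from parent(d,c), red(c,a)
round 1: derive reach(d,f) via R2 from parent(d,c), red(c,f)
round 1: derive reach(i,g) via R2 from parent(i,d), red(d,g)
round 2: derive reach(a,g) via R1 from reach(a,d), red(d,g)
round 2: derive reach(d,h) via R1 from reach(d,a), red(a,h)
round 2: derive deriv(a) via R3 from reach(a,d), reach(d,a)
round 2: derive deriv(d) via R3 from reach(d,a), reach(a,d)
round 2: derive deriv(i) via R3 from reach(i,d), reach(d,a)
round 3: derive reach(d,d) via R1 from reach(d,h), red(h,d)
round 4: derive reach(d,g) via R1 from reach(d,d), red(d,g)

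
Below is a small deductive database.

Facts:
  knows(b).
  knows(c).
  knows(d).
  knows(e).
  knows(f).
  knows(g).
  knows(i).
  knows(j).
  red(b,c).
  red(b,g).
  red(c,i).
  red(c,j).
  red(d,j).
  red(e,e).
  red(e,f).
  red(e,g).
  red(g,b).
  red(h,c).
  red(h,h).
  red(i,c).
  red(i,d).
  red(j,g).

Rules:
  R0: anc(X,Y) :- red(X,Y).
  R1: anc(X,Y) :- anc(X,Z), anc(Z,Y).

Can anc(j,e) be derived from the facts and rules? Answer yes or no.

no

round 1: derive anc(b,c) via R0 from red(b,c)
round 1: derive anc(b,g) via R0 from red(b,g)
round 1: derive anc(c,i) via R0 from red(c,i)
round 1: derive anc(c,j) via R0 from red(c,j)
round 1: derive anc(d,j) via R0 from red(d,j)
round 1: derive anc(e,e) via R0 from red(e,e)
round 1: derive anc(e,f) via R0 from red(e,f)
round 1: derive anc(e,g) via R0 from red(e,g)
round 1: derive anc(g,b) via R0 from red(g,b)
round 1: derive anc(h,c) via R0 from red(h,c)
round 1: derive anc(h,h) via R0 from red(h,h)
round 1: derive anc(i,c) via R0 from red(i,c)
round 1: derive anc(i,d) via R0 from red(i,d)
round 1: derive anc(j,g) via R0 from red(j,g)
round 2: derive anc(b,b) via R1 from anc(b,g), anc(g,b)
round 2: derive anc(b,i) via R1 from anc(b,c), anc(c,i)
round 2: derive anc(b,j) via R1 from anc(b,c), anc(c,j)
round 2: derive anc(c,c) via R1 from anc(c,i), anc(i,c)
round 2: derive anc(c,d) via R1 from anc(c,i), anc(i,d)
round 2: derive anc(c,g) via R1 from anc(c,j), anc(j,g)
round 2: derive anc(d,g) via R1 from anc(d,j), anc(j,g)
round 2: derive anc(e,b) via R1 from anc(e,g), anc(g,b)
round 2: derive anc(g,c) via R1 from anc(g,b), anc(b,c)
round 2: derive anc(g,g) via R1 from anc(g,b), anc(b,g)
round 2: derive anc(h,i) via R1 from anc(h,c), anc(c,i)
round 2: derive anc(h,j) via R1 from anc(h,c), anc(c,j)
round 2: derive anc(i,i) via R1 from anc(i,c), anc(c,i)
round 2: derive anc(i,j) via R1 from anc(i,c), anc(c,j)
round 2: derive anc(j,b) via R1 from anc(j,g), anc(g,b)
round 3: derive anc(b,d) via R1 from anc(b,c), anc(c,d)
round 3: derive anc(c,b) via R1 from anc(c,g), anc(g,b)
round 3: derive anc(d,b) via R1 from anc(d,g), anc(g,b)
round 3: derive anc(d,c) via R1 from anc(d,g), anc(g,c)
round 3: derive anc(e,c) via R1 from anc(e,b), anc(b,c)
round 3: derive anc(e,i) via R1 from anc(e,b), anc(b,i)
round 3: derive anc(e,j) via R1 from anc(e,b), anc(b,j)
round 3: derive anc(g,d) via R1 from anc(g,c), anc(c,d)
round 3: derive anc(g,i) via R1 from anc(g,b), anc(b,i)
round 3: derive anc(g,j) via R1 from anc(g,b), anc(b,j)
round 3: derive anc(h,b) via R1 from anc(h,j), anc(j,b)
round 3: derive anc(h,d) via R1 from anc(h,c), anc(c,d)
round 3: derive anc(h,g) via R1 from anc(h,c), anc(c,g)
round 3: derive anc(i,b) via R1 from anc(i,j), anc(j,b)
round 3: derive anc(i,g) via R1 from anc(i,c), anc(c,g)
round 3: derive anc(j,c) via R1 from anc(j,b), anc(b,c)
round 3: derive anc(j,i) via R1 from anc(j,b), anc(b,i)
round 3: derive anc(j,j) via R1 from anc(j,b), anc(b,j)
round 4: derive anc(d,d) via R1 from anc(d,b), anc(b,d)
round 4: derive anc(d,i) via R1 from anc(d,b), anc(b,i)
round 4: derive anc(e,d) via R1 from anc(e,b), anc(b,d)
round 4: derive anc(j,d) via R1 from anc(j,b), anc(b,d)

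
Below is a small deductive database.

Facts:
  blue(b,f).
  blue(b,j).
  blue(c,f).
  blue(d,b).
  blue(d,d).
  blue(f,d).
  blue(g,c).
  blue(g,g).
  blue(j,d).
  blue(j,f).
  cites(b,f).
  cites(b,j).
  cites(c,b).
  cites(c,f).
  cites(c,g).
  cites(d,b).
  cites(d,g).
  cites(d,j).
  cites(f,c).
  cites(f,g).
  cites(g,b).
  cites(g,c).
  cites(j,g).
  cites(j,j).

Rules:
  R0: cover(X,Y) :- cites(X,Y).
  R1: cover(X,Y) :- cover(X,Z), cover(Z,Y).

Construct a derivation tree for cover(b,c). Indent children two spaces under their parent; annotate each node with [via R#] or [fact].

cover(b,c)  [via R1]
  cover(b,f)  [via R0]
    cites(b,f)  [fact]
  cover(f,c)  [via R0]
    cites(f,c)  [fact]

round 1: derive cover(b,f) via R0 from cites(b,f)
round 1: derive cover(b,j) via R0 from cites(b,j)
round 1: derive cover(c,b) via R0 from cites(c,b)
round 1: derive cover(c,f) via R0 from cites(c,f)
round 1: derive cover(c,g) via R0 from cites(c,g)
round 1: derive cover(d,b) via R0 from cites(d,b)
round 1: derive cover(d,g) via R0 from cites(d,g)
round 1: derive cover(d,j) via R0 from cites(d,j)
round 1: derive cover(f,c) via R0 from cites(f,c)
round 1: derive cover(f,g) via R0 from cites(f,g)
round 1: derive cover(g,b) via R0 from cites(g,b)
round 1: derive cover(g,c) via R0 from cites(g,c)
round 1: derive cover(j,g) via R0 from cites(j,g)
round 1: derive cover(j,j) via R0 from cites(j,j)
round 2: derive cover(b,c) via R1 from cover(b,f), cover(f,c)
round 2: derive cover(b,g) via R1 from cover(b,f), cover(f,g)
round 2: derive cover(c,c) via R1 from cover(c,f), cover(f,c)
round 2: derive cover(c,j) via R1 from cover(c,b), cover(b,j)
round 2: derive cover(d,c) via R1 from cover(d,g), cover(g,c)
round 2: derive cover(d,f) via R1 from cover(d,b), cover(b,f)
round 2: derive cover(f,b) via R1 from cover(f,c), cover(c,b)
round 2: derive cover(f,f) via R1 from cover(f,c), cover(c,f)
round 2: derive cover(g,f) via R1 from cover(g,b), cover(b,f)
round 2: derive cover(g,g) via R1 from cover(g,c), cover(c,g)
round 2: derive cover(g,j) via R1 from cover(g,b), cover(b,j)
round 2: derive cover(j,b) via R1 from cover(j,g), cover(g,b)
round 2: derive cover(j,c) via R1 from cover(j,g), cover(g,c)
round 3: derive cover(b,b) via R1 from cover(b,c), cover(c,b)
round 3: derive cover(f,j) via R1 from cover(f,b), cover(b,j)
round 3: derive cover(j,f) via R1 from cover(j,b), cover(b,f)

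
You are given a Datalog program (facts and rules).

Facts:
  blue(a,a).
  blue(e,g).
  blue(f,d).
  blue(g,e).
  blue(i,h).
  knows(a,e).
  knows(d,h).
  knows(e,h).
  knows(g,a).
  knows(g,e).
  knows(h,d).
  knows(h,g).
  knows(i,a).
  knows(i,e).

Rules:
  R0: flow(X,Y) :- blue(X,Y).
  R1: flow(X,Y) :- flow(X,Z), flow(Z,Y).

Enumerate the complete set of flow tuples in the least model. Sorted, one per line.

flow(a,a)
flow(e,e)
flow(e,g)
flow(f,d)
flow(g,e)
flow(g,g)
flow(i,h)

round 1: derive flow(a,a) via R0 from blue(a,a)
round 1: derive flow(e,g) via R0 from blue(e,g)
round 1: derive flow(f,d) via R0 from blue(f,d)
round 1: derive flow(g,e) via R0 from blue(g,e)
round 1: derive flow(i,h) via R0 from blue(i,h)
round 2: derive flow(e,e) via R1 from flow(e,g), flow(g,e)
round 2: derive flow(g,g) via R1 from flow(g,e), flow(e,g)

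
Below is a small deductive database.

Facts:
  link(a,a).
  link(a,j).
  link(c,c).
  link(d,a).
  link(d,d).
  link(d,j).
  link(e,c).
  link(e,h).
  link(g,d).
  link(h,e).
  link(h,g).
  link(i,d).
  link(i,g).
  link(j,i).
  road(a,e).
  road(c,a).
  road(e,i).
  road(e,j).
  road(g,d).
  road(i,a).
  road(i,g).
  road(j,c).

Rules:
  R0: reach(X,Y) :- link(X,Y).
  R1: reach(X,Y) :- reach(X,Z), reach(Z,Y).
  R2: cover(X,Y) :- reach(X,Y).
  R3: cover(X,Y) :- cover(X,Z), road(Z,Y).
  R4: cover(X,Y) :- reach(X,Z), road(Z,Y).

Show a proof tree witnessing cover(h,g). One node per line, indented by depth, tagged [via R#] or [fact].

cover(h,g)  [via R2]
  reach(h,g)  [via R0]
    link(h,g)  [fact]

round 1: derive reach(a,a) via R0 from link(a,a)
round 1: derive reach(a,j) via R0 from link(a,j)
round 1: derive reach(c,c) via R0 from link(c,c)
round 1: derive reach(d,a) via R0 from link(d,a)
round 1: derive reach(d,d) via R0 from link(d,d)
round 1: derive reach(d,j) via R0 from link(d,j)
round 1: derive reach(e,c) via R0 from link(e,c)
round 1: derive reach(e,h) via R0 from link(e,h)
round 1: derive reach(g,d) via R0 from link(g,d)
round 1: derive reach(h,e) via R0 from link(h,e)
round 1: derive reach(h,g) via R0 from link(h,g)
round 1: derive reach(i,d) via R0 from link(i,d)
round 1: derive reach(i,g) via R0 from link(i,g)
round 1: derive reach(j,i) via R0 from link(j,i)
round 2: derive reach(a,i) via R1 from reach(a,j), reach(j,i)
round 2: derive reach(d,i) via R1 from reach(d,j), reach(j,i)
round 2: derive reach(e,e) via R1 from reach(e,h), reach(h,e)
round 2: derive reach(e,g) via R1 from reach(e,h), reach(h,g)
round 2: derive reach(g,a) via R1 from reach(g,d), reach(d,a)
round 2: derive reach(g,j) via R1 from reach(g,d), reach(d,j)
round 2: derive reach(h,c) via R1 from reach(h,e), reach(e,c)
round 2: derive reach(h,d) via R1 from reach(h,g), reach(g,d)
round 2: derive reach(h,h) via R1 from reach(h,e), reach(e,h)
round 2: derive reach(i,a) via R1 from reach(i,d), reach(d,a)
round 2: derive reach(i,j) via R1 from reach(i,d), reach(d,j)
round 2: derive reach(j,d) via R1 from reach(j,i), reach(i,d)
round 2: derive reach(j,g) via R1 from reach(j,i), reach(i,g)
round 2: derive cover(a,a) via R2 from reach(a,a)
round 2: derive cover(a,j) via R2 from reach(a,j)
round 2: derive cover(c,c) via R2 from reach(c,c)
round 2: derive cover(d,a) via R2 from reach(d,a)
round 2: derive cover(d,d) via R2 from reach(d,d)
round 2: derive cover(d,j) via R2 from reach(d,j)
round 2: derive cover(e,c) via R2 from reach(e,c)
round 2: derive cover(e,h) via R2 from reach(e,h)
round 2: derive cover(g,d) via R2 from reach(g,d)
round 2: derive cover(h,e) via R2 from reach(h,e)
round 2: derive cover(h,g) via R2 from reach(h,g)
round 2: derive cover(i,d) via R2 from reach(i,d)
round 2: derive cover(i,g) via R2 from reach(i,g)
round 2: derive cover(j,i) via R2 from reach(j,i)
round 2: derive cover(a,c) via R4 from reach(a,j), road(j,c)
round 2: derive cover(a,e) via R4 from reach(a,a), road(a,e)
round 2: derive cover(c,a) via R4 from reach(c,c), road(c,a)
round 2: derive cover(d,c) via R4 from reach(d,j), road(j,c)
round 2: derive cover(d,e) via R4 from reach(d,a), road(a,e)
round 2: derive cover(e,a) via R4 from reach(e,c), road(c,a)
round 2: derive cover(h,d) via R4 from reach(h,g), road(g,d)
round 2: derive cover(h,i) via R4 from reach(h,e), road(e,i)
round 2: derive cover(h,j) via R4 from reach(h,e), road(e,j)
round 2: derive cover(j,a) via R4 from reach(j,i), road(i,a)
round 2: derive cover(j,g) via R4 from reach(j,i), road(i,g)
round 3: derive reach(a,d) via R1 from reach(a,i), reach(i,d)
round 3: derive reach(a,g) via R1 from reach(a,i), reach(i,g)
round 3: derive reach(d,g) via R1 from reach(d,i), reach(i,g)
round 3: derive reach(e,a) via R1 from reach(e,g), reach(g,a)
round 3: derive reach(e,d) via R1 from reach(e,g), reach(g,d)
round 3: derive reach(e,j) via R1 from reach(e,g), reach(g,j)
round 3: derive reach(g,g) via R1 from reach(g,j), reach(j,g)
round 3: derive reach(g,i) via R1 from reach(g,a), reach(a,i)
round 3: derive reach(h,a) via R1 from reach(h,d), reach(d,a)
round 3: derive reach(h,i) via R1 from reach(h,d), reach(d,i)
round 3: derive reach(h,j) via R1 from reach(h,d), reach(d,j)
round 3: derive reach(i,i) via R1 from reach(i,a), reach(a,i)
round 3: derive reach(j,a) via R1 from reach(j,d), reach(d,a)
round 3: derive reach(j,j) via R1 from reach(j,d), reach(d,j)
round 3: derive cover(a,i) via R2 from reach(a,i)
round 3: derive cover(d,i) via R2 from reach(d,i)
round 3: derive cover(e,e) via R2 from reach(e,e)
round 3: derive cover(e,g) via R2 from reach(e,g)
round 3: derive cover(g,a) via R2 from reach(g,a)
round 3: derive cover(g,j) via R2 from reach(g,j)
round 3: derive cover(h,c) via R2 from reach(h,c)
round 3: derive cover(h,h) via R2 from reach(h,h)
round 3: derive cover(i,a) via R2 from reach(i,a)
round 3: derive cover(i,j) via R2 from reach(i,j)
round 3: derive cover(j,d) via R2 from reach(j,d)
round 3: derive cover(c,e) via R3 from cover(c,a), road(a,e)
round 3: derive cover(h,a) via R3 from cover(h,i), road(i,a)
round 3: derive cover(j,e) via R3 from cover(j,a), road(a,e)
round 3: derive cover(a,g) via R4 from reach(a,i), road(i,g)
round 3: derive cover(d,g) via R4 from reach(d,i), road(i,g)
round 3: derive cover(e,d) via R4 from reach(e,g), road(g,d)
round 3: derive cover(e,i) via R4 from reach(e,e), road(e,i)
round 3: derive cover(e,j) via R4 from reach(e,e), road(e,j)
round 3: derive cover(g,c) via R4 from reach(g,j), road(j,c)
round 3: derive cover(g,e) via R4 from reach(g,a), road(a,e)
round 3: derive cover(i,c) via R4 from reach(i,j), road(j,c)
round 3: derive cover(i,e) via R4 from reach(i,a), road(a,e)
round 4: derive reach(e,i) via R1 from reach(e,a), reach(a,i)
round 4: derive cover(a,d) via R2 from reach(a,d)
round 4: derive cover(g,g) via R2 from reach(g,g)
round 4: derive cover(g,i) via R2 from reach(g,i)
round 4: derive cover(i,i) via R2 from reach(i,i)
round 4: derive cover(j,j) via R2 from reach(j,j)
round 4: derive cover(c,i) via R3 from cover(c,e), road(e,i)
round 4: derive cover(c,j) via R3 from cover(c,e), road(e,j)
round 4: derive cover(j,c) via R4 from reach(j,j), road(j,c)
round 5: derive cover(c,g) via R3 from cover(c,i), road(i,g)
round 6: derive cover(c,d) via R3 from cover(c,g), road(g,d)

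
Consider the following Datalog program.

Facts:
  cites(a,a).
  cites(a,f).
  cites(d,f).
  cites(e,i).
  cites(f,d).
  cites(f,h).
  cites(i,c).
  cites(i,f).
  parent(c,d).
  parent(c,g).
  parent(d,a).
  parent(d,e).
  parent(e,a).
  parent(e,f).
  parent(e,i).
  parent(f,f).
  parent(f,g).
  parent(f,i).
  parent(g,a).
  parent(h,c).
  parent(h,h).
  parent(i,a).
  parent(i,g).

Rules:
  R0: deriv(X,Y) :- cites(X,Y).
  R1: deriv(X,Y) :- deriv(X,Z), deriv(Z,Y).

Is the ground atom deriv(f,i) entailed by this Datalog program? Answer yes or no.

no

round 1: derive deriv(a,a) via R0 from cites(a,a)
round 1: derive deriv(a,f) via R0 from cites(a,f)
round 1: derive deriv(d,f) via R0 from cites(d,f)
round 1: derive deriv(e,i) via R0 from cites(e,i)
round 1: derive deriv(f,d) via R0 from cites(f,d)
round 1: derive deriv(f,h) via R0 from cites(f,h)
round 1: derive deriv(i,c) via R0 from cites(i,c)
round 1: derive deriv(i,f) via R0 from cites(i,f)
round 2: derive deriv(a,d) via R1 from deriv(a,f), deriv(f,d)
round 2: derive deriv(a,h) via R1 from deriv(a,f), deriv(f,h)
round 2: derive deriv(d,d) via R1 from deriv(d,f), deriv(f,d)
round 2: derive deriv(d,h) via R1 from deriv(d,f), deriv(f,h)
round 2: derive deriv(e,c) via R1 from deriv(e,i), deriv(i,c)
round 2: derive deriv(e,f) via R1 from deriv(e,i), deriv(i,f)
round 2: derive deriv(f,f) via R1 from deriv(f,d), deriv(d,f)
round 2: derive deriv(i,d) via R1 from deriv(i,f), deriv(f,d)
round 2: derive deriv(i,h) via R1 from deriv(i,f), deriv(f,h)
round 3: derive deriv(e,d) via R1 from deriv(e,f), deriv(f,d)
round 3: derive deriv(e,h) via R1 from deriv(e,f), deriv(f,h)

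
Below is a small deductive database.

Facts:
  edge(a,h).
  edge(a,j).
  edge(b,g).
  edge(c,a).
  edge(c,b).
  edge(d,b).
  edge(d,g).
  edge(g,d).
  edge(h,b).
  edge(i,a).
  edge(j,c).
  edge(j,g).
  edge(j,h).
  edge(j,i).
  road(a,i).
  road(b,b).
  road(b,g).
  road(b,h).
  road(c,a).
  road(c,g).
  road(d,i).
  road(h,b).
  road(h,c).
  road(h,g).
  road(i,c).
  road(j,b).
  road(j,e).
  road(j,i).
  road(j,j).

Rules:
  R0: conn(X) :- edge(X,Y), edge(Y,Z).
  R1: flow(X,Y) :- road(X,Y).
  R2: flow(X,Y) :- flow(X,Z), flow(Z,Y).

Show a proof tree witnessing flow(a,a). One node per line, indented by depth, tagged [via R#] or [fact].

flow(a,a)  [via R2]
  flow(a,c)  [via R2]
    flow(a,i)  [via R1]
      road(a,i)  [fact]
    flow(i,c)  [via R1]
      road(i,c)  [fact]
  flow(c,a)  [via R1]
    road(c,a)  [fact]

round 1: derive flow(a,i) via R1 from road(a,i)
round 1: derive flow(b,b) via R1 from road(b,b)
round 1: derive flow(b,g) via R1 from road(b,g)
round 1: derive flow(b,h) via R1 from road(b,h)
round 1: derive flow(c,a) via R1 from road(c,a)
round 1: derive flow(c,g) via R1 from road(c,g)
round 1: derive flow(d,i) via R1 from road(d,i)
round 1: derive flow(h,b) via R1 from road(h,b)
round 1: derive flow(h,c) via R1 from road(h,c)
round 1: derive flow(h,g) via R1 from road(h,g)
round 1: derive flow(i,c) via R1 from road(i,c)
round 1: derive flow(j,b) via R1 from road(j,b)
round 1: derive flow(j,e) via R1 from road(j,e)
round 1: derive flow(j,i) via R1 from road(j,i)
round 1: derive flow(j,j) via R1 from road(j,j)
round 2: derive flow(a,c) via R2 from flow(a,i), flow(i,c)
round 2: derive flow(b,c) via R2 from flow(b,h), flow(h,c)
round 2: derive flow(c,i) via R2 from flow(c,a), flow(a,i)
round 2: derive flow(d,c) via R2 from flow(d,i), flow(i,c)
round 2: derive flow(h,a) via R2 from flow(h,c), flow(c,a)
round 2: derive flow(h,h) via R2 from flow(h,b), flow(b,h)
round 2: derive flow(i,a) via R2 from flow(i,c), flow(c,a)
round 2: derive flow(i,g) via R2 from flow(i,c), flow(c,g)
round 2: derive flow(j,c) via R2 from flow(j,i), flow(i,c)
round 2: derive flow(j,g) via R2 from flow(j,b), flow(b,g)
round 2: derive flow(j,h) via R2 from flow(j,b), flow(b,h)
round 3: derive flow(a,a) via R2 from flow(a,c), flow(c,a)
round 3: derive flow(a,g) via R2 from flow(a,c), flow(c,g)
round 3: derive flow(b,a) via R2 from flow(b,c), flow(c,a)
round 3: derive flow(b,i) via R2 from flow(b,c), flow(c,i)
round 3: derive flow(c,c) via R2 from flow(c,a), flow(a,c)
round 3: derive flow(d,a) via R2 from flow(d,c), flow(c,a)
round 3: derive flow(d,g) via R2 from flow(d,c), flow(c,g)
round 3: derive flow(h,i) via R2 from flow(h,a), flow(a,i)
round 3: derive flow(i,i) via R2 from flow(i,a), flow(a,i)
round 3: derive flow(j,a) via R2 from flow(j,c), flow(c,a)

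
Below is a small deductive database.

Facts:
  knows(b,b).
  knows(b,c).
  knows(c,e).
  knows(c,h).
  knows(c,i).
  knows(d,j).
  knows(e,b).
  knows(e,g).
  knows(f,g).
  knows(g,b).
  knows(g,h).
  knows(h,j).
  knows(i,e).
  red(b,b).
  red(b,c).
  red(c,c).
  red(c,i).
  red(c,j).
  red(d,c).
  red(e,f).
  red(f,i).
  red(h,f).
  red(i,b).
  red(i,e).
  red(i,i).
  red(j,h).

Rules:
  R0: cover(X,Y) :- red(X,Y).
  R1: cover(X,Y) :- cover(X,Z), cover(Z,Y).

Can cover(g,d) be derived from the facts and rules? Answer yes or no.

round 1: derive cover(b,b) via R0 from red(b,b)
round 1: derive cover(b,c) via R0 from red(b,c)
round 1: derive cover(c,c) via R0 from red(c,c)
round 1: derive cover(c,i) via R0 from red(c,i)
round 1: derive cover(c,j) via R0 from red(c,j)
round 1: derive cover(d,c) via R0 from red(d,c)
round 1: derive cover(e,f) via R0 from red(e,f)
round 1: derive cover(f,i) via R0 from red(f,i)
round 1: derive cover(h,f) via R0 from red(h,f)
round 1: derive cover(i,b) via R0 from red(i,b)
round 1: derive cover(i,e) via R0 from red(i,e)
round 1: derive cover(i,i) via R0 from red(i,i)
round 1: derive cover(j,h) via R0 from red(j,h)
round 2: derive cover(b,i) via R1 from cover(b,c), cover(c,i)
round 2: derive cover(b,j) via R1 from cover(b,c), cover(c,j)
round 2: derive cover(c,b) via R1 from cover(c,i), cover(i,b)
round 2: derive cover(c,e) via R1 from cover(c,i), cover(i,e)
round 2: derive cover(c,h) via R1 from cover(c,j), cover(j,h)
round 2: derive cover(d,i) via R1 from cover(d,c), cover(c,i)
round 2: derive cover(d,j) via R1 from cover(d,c), cover(c,j)
round 2: derive cover(e,i) via R1 from cover(e,f), cover(f,i)
round 2: derive cover(f,b) via R1 from cover(f,i), cover(i,b)
round 2: derive cover(f,e) via R1 from cover(f,i), cover(i,e)
round 2: derive cover(h,i) via R1 from cover(h,f), cover(f,i)
round 2: derive cover(i,c) via R1 from cover(i,b), cover(b,c)
round 2: derive cover(i,f) via R1 from cover(i,e), cover(e,f)
round 2: derive cover(j,f) via R1 from cover(j,h), cover(h,f)
round 3: derive cover(b,e) via R1 from cover(b,c), cover(c,e)
round 3: derive cover(b,f) via R1 from cover(b,i), cover(i,f)
round 3: derive cover(b,h) via R1 from cover(b,c), cover(c,h)
round 3: derive cover(c,f) via R1 from cover(c,e), cover(e,f)
round 3: derive cover(d,b) via R1 from cover(d,c), cover(c,b)
round 3: derive cover(d,e) via R1 from cover(d,c), cover(c,e)
round 3: derive cover(d,f) via R1 from cover(d,i), cover(i,f)
round 3: derive cover(d,h) via R1 from cover(d,c), cover(c,h)
round 3: derive cover(e,b) via R1 from cover(e,f), cover(f,b)
round 3: derive cover(e,c) via R1 from cover(e,i), cover(i,c)
round 3: derive cover(e,e) via R1 from cover(e,f), cover(f,e)
round 3: derive cover(f,c) via R1 from cover(f,b), cover(b,c)
round 3: derive cover(f,f) via R1 from cover(f,e), cover(e,f)
round 3: derive cover(f,j) via R1 from cover(f,b), cover(b,j)
round 3: derive cover(h,b) via R1 from cover(h,f), cover(f,b)
round 3: derive cover(h,c) via R1 from cover(h,i), cover(i,c)
round 3: derive cover(h,e) via R1 from cover(h,f), cover(f,e)
round 3: derive cover(i,h) via R1 from cover(i,c), cover(c,h)
round 3: derive cover(i,j) via R1 from cover(i,b), cover(b,j)
round 3: derive cover(j,b) via R1 from cover(j,f), cover(f,b)
round 3: derive cover(j,e) via R1 from cover(j,f), cover(f,e)
round 3: derive cover(j,i) via R1 from cover(j,f), cover(f,i)
round 4: derive cover(e,h) via R1 from cover(e,b), cover(b,h)
round 4: derive cover(e,j) via R1 from cover(e,b), cover(b,j)
round 4: derive cover(f,h) via R1 from cover(f,b), cover(b,h)
round 4: derive cover(h,h) via R1 from cover(h,b), cover(b,h)
round 4: derive cover(h,j) via R1 from cover(h,b), cover(b,j)
round 4: derive cover(j,c) via R1 from cover(j,b), cover(b,c)
round 4: derive cover(j,j) via R1 from cover(j,b), cover(b,j)

no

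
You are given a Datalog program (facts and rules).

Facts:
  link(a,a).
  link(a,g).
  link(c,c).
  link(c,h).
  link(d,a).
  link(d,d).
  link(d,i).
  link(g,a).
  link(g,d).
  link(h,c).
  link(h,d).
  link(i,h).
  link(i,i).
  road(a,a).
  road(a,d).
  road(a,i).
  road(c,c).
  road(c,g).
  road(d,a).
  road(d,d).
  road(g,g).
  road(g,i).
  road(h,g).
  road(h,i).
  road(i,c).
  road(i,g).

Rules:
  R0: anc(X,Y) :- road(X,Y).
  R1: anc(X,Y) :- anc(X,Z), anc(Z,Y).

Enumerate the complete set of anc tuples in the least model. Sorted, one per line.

round 1: derive anc(a,a) via R0 from road(a,a)
round 1: derive anc(a,d) via R0 from road(a,d)
round 1: derive anc(a,i) via R0 from road(a,i)
round 1: derive anc(c,c) via R0 from road(c,c)
round 1: derive anc(c,g) via R0 from road(c,g)
round 1: derive anc(d,a) via R0 from road(d,a)
round 1: derive anc(d,d) via R0 from road(d,d)
round 1: derive anc(g,g) via R0 from road(g,g)
round 1: derive anc(g,i) via R0 from road(g,i)
round 1: derive anc(h,g) via R0 from road(h,g)
round 1: derive anc(h,i) via R0 from road(h,i)
round 1: derive anc(i,c) via R0 from road(i,c)
round 1: derive anc(i,g) via R0 from road(i,g)
round 2: derive anc(a,c) via R1 from anc(a,i), anc(i,c)
round 2: derive anc(a,g) via R1 from anc(a,i), anc(i,g)
round 2: derive anc(c,i) via R1 from anc(c,g), anc(g,i)
round 2: derive anc(d,i) via R1 from anc(d,a), anc(a,i)
round 2: derive anc(g,c) via R1 from anc(g,i), anc(i,c)
round 2: derive anc(h,c) via R1 from anc(h,i), anc(i,c)
round 2: derive anc(i,i) via R1 from anc(i,g), anc(g,i)
round 3: derive anc(d,c) via R1 from anc(d,a), anc(a,c)
round 3: derive anc(d,g) via R1 from anc(d,a), anc(a,g)

anc(a,a)
anc(a,c)
anc(a,d)
anc(a,g)
anc(a,i)
anc(c,c)
anc(c,g)
anc(c,i)
anc(d,a)
anc(d,c)
anc(d,d)
anc(d,g)
anc(d,i)
anc(g,c)
anc(g,g)
anc(g,i)
anc(h,c)
anc(h,g)
anc(h,i)
anc(i,c)
anc(i,g)
anc(i,i)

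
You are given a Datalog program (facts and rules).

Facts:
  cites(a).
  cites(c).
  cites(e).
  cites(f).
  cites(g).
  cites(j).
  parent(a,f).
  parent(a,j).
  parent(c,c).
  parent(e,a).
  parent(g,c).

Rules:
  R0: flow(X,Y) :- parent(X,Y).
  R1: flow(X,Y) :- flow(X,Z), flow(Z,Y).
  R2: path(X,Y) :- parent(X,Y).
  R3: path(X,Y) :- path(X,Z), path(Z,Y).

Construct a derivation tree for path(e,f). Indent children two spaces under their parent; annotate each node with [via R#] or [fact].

round 1: derive path(a,f) via R2 from parent(a,f)
round 1: derive path(a,j) via R2 from parent(a,j)
round 1: derive path(c,c) via R2 from parent(c,c)
round 1: derive path(e,a) via R2 from parent(e,a)
round 1: derive path(g,c) via R2 from parent(g,c)
round 2: derive path(e,f) via R3 from path(e,a), path(a,f)
round 2: derive path(e,j) via R3 from path(e,a), path(a,j)

path(e,f)  [via R3]
  path(e,a)  [via R2]
    parent(e,a)  [fact]
  path(a,f)  [via R2]
    parent(a,f)  [fact]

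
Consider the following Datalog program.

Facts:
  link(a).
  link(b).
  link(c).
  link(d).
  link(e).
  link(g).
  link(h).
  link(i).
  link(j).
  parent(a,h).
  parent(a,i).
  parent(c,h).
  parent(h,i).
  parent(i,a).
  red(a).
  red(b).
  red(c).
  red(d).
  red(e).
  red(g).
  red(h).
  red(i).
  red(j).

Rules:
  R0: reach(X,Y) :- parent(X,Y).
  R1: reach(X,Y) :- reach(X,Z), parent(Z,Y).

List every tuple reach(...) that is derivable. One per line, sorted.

reach(a,a)
reach(a,h)
reach(a,i)
reach(c,a)
reach(c,h)
reach(c,i)
reach(h,a)
reach(h,h)
reach(h,i)
reach(i,a)
reach(i,h)
reach(i,i)

round 1: derive reach(a,h) via R0 from parent(a,h)
round 1: derive reach(a,i) via R0 from parent(a,i)
round 1: derive reach(c,h) via R0 from parent(c,h)
round 1: derive reach(h,i) via R0 from parent(h,i)
round 1: derive reach(i,a) via R0 from parent(i,a)
round 2: derive reach(a,a) via R1 from reach(a,i), parent(i,a)
round 2: derive reach(c,i) via R1 from reach(c,h), parent(h,i)
round 2: derive reach(h,a) via R1 from reach(h,i), parent(i,a)
round 2: derive reach(i,h) via R1 from reach(i,a), parent(a,h)
round 2: derive reach(i,i) via R1 from reach(i,a), parent(a,i)
round 3: derive reach(c,a) via R1 from reach(c,i), parent(i,a)
round 3: derive reach(h,h) via R1 from reach(h,a), parent(a,h)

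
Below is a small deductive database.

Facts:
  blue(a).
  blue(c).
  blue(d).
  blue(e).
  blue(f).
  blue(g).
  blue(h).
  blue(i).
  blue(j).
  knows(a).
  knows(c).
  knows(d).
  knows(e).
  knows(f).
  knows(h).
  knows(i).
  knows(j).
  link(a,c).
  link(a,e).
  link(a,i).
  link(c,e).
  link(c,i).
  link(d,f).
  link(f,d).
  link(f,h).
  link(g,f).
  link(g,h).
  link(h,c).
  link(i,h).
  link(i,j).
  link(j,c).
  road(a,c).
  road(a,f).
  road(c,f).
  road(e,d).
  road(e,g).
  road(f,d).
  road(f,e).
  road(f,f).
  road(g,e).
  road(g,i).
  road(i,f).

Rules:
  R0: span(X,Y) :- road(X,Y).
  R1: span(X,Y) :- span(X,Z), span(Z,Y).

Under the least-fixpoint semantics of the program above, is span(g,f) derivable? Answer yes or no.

yes

round 1: derive span(a,c) via R0 from road(a,c)
round 1: derive span(a,f) via R0 from road(a,f)
round 1: derive span(c,f) via R0 from road(c,f)
round 1: derive span(e,d) via R0 from road(e,d)
round 1: derive span(e,g) via R0 from road(e,g)
round 1: derive span(f,d) via R0 from road(f,d)
round 1: derive span(f,e) via R0 from road(f,e)
round 1: derive span(f,f) via R0 from road(f,f)
round 1: derive span(g,e) via R0 from road(g,e)
round 1: derive span(g,i) via R0 from road(g,i)
round 1: derive span(i,f) via R0 from road(i,f)
round 2: derive span(a,d) via R1 from span(a,f), span(f,d)
round 2: derive span(a,e) via R1 from span(a,f), span(f,e)
round 2: derive span(c,d) via R1 from span(c,f), span(f,d)
round 2: derive span(c,e) via R1 from span(c,f), span(f,e)
round 2: derive span(e,e) via R1 from span(e,g), span(g,e)
round 2: derive span(e,i) via R1 from span(e,g), span(g,i)
round 2: derive span(f,g) via R1 from span(f,e), span(e,g)
round 2: derive span(g,d) via R1 from span(g,e), span(e,d)
round 2: derive span(g,f) via R1 from span(g,i), span(i,f)
round 2: derive span(g,g) via R1 from span(g,e), span(e,g)
round 2: derive span(i,d) via R1 from span(i,f), span(f,d)
round 2: derive span(i,e) via R1 from span(i,f), span(f,e)
round 3: derive span(a,g) via R1 from span(a,e), span(e,g)
round 3: derive span(a,i) via R1 from span(a,e), span(e,i)
round 3: derive span(c,g) via R1 from span(c,e), span(e,g)
round 3: derive span(c,i) via R1 from span(c,e), span(e,i)
round 3: derive span(e,f) via R1 from span(e,g), span(g,f)
round 3: derive span(f,i) via R1 from span(f,e), span(e,i)
round 3: derive span(i,g) via R1 from span(i,e), span(e,g)
round 3: derive span(i,i) via R1 from span(i,e), span(e,i)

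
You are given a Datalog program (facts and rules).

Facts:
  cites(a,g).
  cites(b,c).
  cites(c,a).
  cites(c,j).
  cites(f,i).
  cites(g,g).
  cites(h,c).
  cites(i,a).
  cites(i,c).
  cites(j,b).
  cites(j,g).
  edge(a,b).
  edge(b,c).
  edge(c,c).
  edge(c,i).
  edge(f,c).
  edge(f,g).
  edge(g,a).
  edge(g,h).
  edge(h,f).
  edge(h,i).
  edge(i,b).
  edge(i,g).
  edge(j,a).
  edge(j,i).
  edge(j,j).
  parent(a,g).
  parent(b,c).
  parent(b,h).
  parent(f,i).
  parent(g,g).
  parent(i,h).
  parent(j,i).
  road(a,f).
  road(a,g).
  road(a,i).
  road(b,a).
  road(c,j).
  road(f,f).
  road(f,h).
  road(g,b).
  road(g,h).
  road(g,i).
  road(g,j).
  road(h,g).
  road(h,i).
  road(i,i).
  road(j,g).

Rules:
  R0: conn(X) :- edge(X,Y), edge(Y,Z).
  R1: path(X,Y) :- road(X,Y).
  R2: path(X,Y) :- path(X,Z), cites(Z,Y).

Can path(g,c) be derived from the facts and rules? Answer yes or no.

yes

round 1: derive path(a,f) via R1 from road(a,f)
round 1: derive path(a,g) via R1 from road(a,g)
round 1: derive path(a,i) via R1 from road(a,i)
round 1: derive path(b,a) via R1 from road(b,a)
round 1: derive path(c,j) via R1 from road(c,j)
round 1: derive path(f,f) via R1 from road(f,f)
round 1: derive path(f,h) via R1 from road(f,h)
round 1: derive path(g,b) via R1 from road(g,b)
round 1: derive path(g,h) via R1 from road(g,h)
round 1: derive path(g,i) via R1 from road(g,i)
round 1: derive path(g,j) via R1 from road(g,j)
round 1: derive path(h,g) via R1 from road(h,g)
round 1: derive path(h,i) via R1 from road(h,i)
round 1: derive path(i,i) via R1 from road(i,i)
round 1: derive path(j,g) via R1 from road(j,g)
round 2: derive path(a,a) via R2 from path(a,i), cites(i,a)
round 2: derive path(a,c) via R2 from path(a,i), cites(i,c)
round 2: derive path(b,g) via R2 from path(b,a), cites(a,g)
round 2: derive path(c,b) via R2 from path(c,j), cites(j,b)
round 2: derive path(c,g) via R2 from path(c,j), cites(j,g)
round 2: derive path(f,c) via R2 from path(f,h), cites(h,c)
round 2: derive path(f,i) via R2 from path(f,f), cites(f,i)
round 2: derive path(g,a) via R2 from path(g,i), cites(i,a)
round 2: derive path(g,c) via R2 from path(g,b), cites(b,c)
round 2: derive path(g,g) via R2 from path(g,j), cites(j,g)
round 2: derive path(h,a) via R2 from path(h,i), cites(i,a)
round 2: derive path(h,c) via R2 from path(h,i), cites(i,c)
round 2: derive path(i,a) via R2 from path(i,i), cites(i,a)
round 2: derive path(i,c) via R2 from path(i,i), cites(i,c)
round 3: derive path(a,j) via R2 from path(a,c), cites(c,j)
round 3: derive path(c,c) via R2 from path(c,b), cites(b,c)
round 3: derive path(f,a) via R2 from path(f,c), cites(c,a)
round 3: derive path(f,j) via R2 from path(f,c), cites(c,j)
round 3: derive path(h,j) via R2 from path(h,c), cites(c,j)
round 3: derive path(i,g) via R2 from path(i,a), cites(a,g)
round 3: derive path(i,j) via R2 from path(i,c), cites(c,j)
round 4: derive path(a,b) via R2 from path(a,j), cites(j,b)
round 4: derive path(c,a) via R2 from path(c,c), cites(c,a)
round 4: derive path(f,b) via R2 from path(f,j), cites(j,b)
round 4: derive path(f,g) via R2 from path(f,a), cites(a,g)
round 4: derive path(h,b) via R2 from path(h,j), cites(j,b)
round 4: derive path(i,b) via R2 from path(i,j), cites(j,b)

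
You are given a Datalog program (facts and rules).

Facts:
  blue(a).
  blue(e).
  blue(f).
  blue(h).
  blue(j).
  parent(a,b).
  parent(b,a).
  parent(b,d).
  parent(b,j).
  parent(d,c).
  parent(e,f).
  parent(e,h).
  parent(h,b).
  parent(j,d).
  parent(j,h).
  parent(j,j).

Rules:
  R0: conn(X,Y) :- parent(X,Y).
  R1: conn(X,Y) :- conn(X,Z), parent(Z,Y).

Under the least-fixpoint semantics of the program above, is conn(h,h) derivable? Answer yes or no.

yes

round 1: derive conn(a,b) via R0 from parent(a,b)
round 1: derive conn(b,a) via R0 from parent(b,a)
round 1: derive conn(b,d) via R0 from parent(b,d)
round 1: derive conn(b,j) via R0 from parent(b,j)
round 1: derive conn(d,c) via R0 from parent(d,c)
round 1: derive conn(e,f) via R0 from parent(e,f)
round 1: derive conn(e,h) via R0 from parent(e,h)
round 1: derive conn(h,b) via R0 from parent(h,b)
round 1: derive conn(j,d) via R0 from parent(j,d)
round 1: derive conn(j,h) via R0 from parent(j,h)
round 1: derive conn(j,j) via R0 from parent(j,j)
round 2: derive conn(a,a) via R1 from conn(a,b), parent(b,a)
round 2: derive conn(a,d) via R1 from conn(a,b), parent(b,d)
round 2: derive conn(a,j) via R1 from conn(a,b), parent(b,j)
round 2: derive conn(b,b) via R1 from conn(b,a), parent(a,b)
round 2: derive conn(b,c) via R1 from conn(b,d), parent(d,c)
round 2: derive conn(b,h) via R1 from conn(b,j), parent(j,h)
round 2: derive conn(e,b) via R1 from conn(e,h), parent(h,b)
round 2: derive conn(h,a) via R1 from conn(h,b), parent(b,a)
round 2: derive conn(h,d) via R1 from conn(h,b), parent(b,d)
round 2: derive conn(h,j) via R1 from conn(h,b), parent(b,j)
round 2: derive conn(j,b) via R1 from conn(j,h), parent(h,b)
round 2: derive conn(j,c) via R1 from conn(j,d), parent(d,c)
round 3: derive conn(a,c) via R1 from conn(a,d), parent(d,c)
round 3: derive conn(a,h) via R1 from conn(a,j), parent(j,h)
round 3: derive conn(e,a) via R1 from conn(e,b), parent(b,a)
round 3: derive conn(e,d) via R1 from conn(e,b), parent(b,d)
round 3: derive conn(e,j) via R1 from conn(e,b), parent(b,j)
round 3: derive conn(h,c) via R1 from conn(h,d), parent(d,c)
round 3: derive conn(h,h) via R1 from conn(h,j), parent(j,h)
round 3: derive conn(j,a) via R1 from conn(j,b), parent(b,a)
round 4: derive conn(e,c) via R1 from conn(e,d), parent(d,c)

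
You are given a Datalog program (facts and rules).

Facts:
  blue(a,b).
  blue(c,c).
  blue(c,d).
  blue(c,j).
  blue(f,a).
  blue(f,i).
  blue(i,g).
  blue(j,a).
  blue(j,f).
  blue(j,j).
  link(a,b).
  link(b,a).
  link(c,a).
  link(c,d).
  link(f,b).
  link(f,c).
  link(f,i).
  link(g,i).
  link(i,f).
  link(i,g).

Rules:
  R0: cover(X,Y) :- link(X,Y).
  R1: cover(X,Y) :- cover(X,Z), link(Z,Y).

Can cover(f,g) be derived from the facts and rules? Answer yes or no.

yes

round 1: derive cover(a,b) via R0 from link(a,b)
round 1: derive cover(b,a) via R0 from link(b,a)
round 1: derive cover(c,a) via R0 from link(c,a)
round 1: derive cover(c,d) via R0 from link(c,d)
round 1: derive cover(f,b) via R0 from link(f,b)
round 1: derive cover(f,c) via R0 from link(f,c)
round 1: derive cover(f,i) via R0 from link(f,i)
round 1: derive cover(g,i) via R0 from link(g,i)
round 1: derive cover(i,f) via R0 from link(i,f)
round 1: derive cover(i,g) via R0 from link(i,g)
round 2: derive cover(a,a) via R1 from cover(a,b), link(b,a)
round 2: derive cover(b,b) via R1 from cover(b,a), link(a,b)
round 2: derive cover(c,b) via R1 from cover(c,a), link(a,b)
round 2: derive cover(f,a) via R1 from cover(f,b), link(b,a)
round 2: derive cover(f,d) via R1 from cover(f,c), link(c,d)
round 2: derive cover(f,f) via R1 from cover(f,i), link(i,f)
round 2: derive cover(f,g) via R1 from cover(f,i), link(i,g)
round 2: derive cover(g,f) via R1 from cover(g,i), link(i,f)
round 2: derive cover(g,g) via R1 from cover(g,i), link(i,g)
round 2: derive cover(i,b) via R1 from cover(i,f), link(f,b)
round 2: derive cover(i,c) via R1 from cover(i,f), link(f,c)
round 2: derive cover(i,i) via R1 from cover(i,f), link(f,i)
round 3: derive cover(g,b) via R1 from cover(g,f), link(f,b)
round 3: derive cover(g,c) via R1 from cover(g,f), link(f,c)
round 3: derive cover(i,a) via R1 from cover(i,b), link(b,a)
round 3: derive cover(i,d) via R1 from cover(i,c), link(c,d)
round 4: derive cover(g,a) via R1 from cover(g,b), link(b,a)
round 4: derive cover(g,d) via R1 from cover(g,c), link(c,d)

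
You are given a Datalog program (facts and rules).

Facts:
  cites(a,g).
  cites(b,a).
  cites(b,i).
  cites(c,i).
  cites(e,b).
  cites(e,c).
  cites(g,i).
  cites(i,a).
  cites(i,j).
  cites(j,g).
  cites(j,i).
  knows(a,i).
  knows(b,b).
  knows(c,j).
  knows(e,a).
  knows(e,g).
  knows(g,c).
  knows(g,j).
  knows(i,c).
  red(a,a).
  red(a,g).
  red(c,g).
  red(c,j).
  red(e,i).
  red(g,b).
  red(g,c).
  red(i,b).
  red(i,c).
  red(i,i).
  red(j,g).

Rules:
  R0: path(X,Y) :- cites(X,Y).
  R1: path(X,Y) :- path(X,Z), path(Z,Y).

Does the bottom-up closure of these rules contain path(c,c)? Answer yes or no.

no

round 1: derive path(a,g) via R0 from cites(a,g)
round 1: derive path(b,a) via R0 from cites(b,a)
round 1: derive path(b,i) via R0 from cites(b,i)
round 1: derive path(c,i) via R0 from cites(c,i)
round 1: derive path(e,b) via R0 from cites(e,b)
round 1: derive path(e,c) via R0 from cites(e,c)
round 1: derive path(g,i) via R0 from cites(g,i)
round 1: derive path(i,a) via R0 from cites(i,a)
round 1: derive path(i,j) via R0 from cites(i,j)
round 1: derive path(j,g) via R0 from cites(j,g)
round 1: derive path(j,i) via R0 from cites(j,i)
round 2: derive path(a,i) via R1 from path(a,g), path(g,i)
round 2: derive path(b,g) via R1 from path(b,a), path(a,g)
round 2: derive path(b,j) via R1 from path(b,i), path(i,j)
round 2: derive path(c,a) via R1 from path(c,i), path(i,a)
round 2: derive path(c,j) via R1 from path(c,i), path(i,j)
round 2: derive path(e,a) via R1 from path(e,b), path(b,a)
round 2: derive path(e,i) via R1 from path(e,b), path(b,i)
round 2: derive path(g,a) via R1 from path(g,i), path(i,a)
round 2: derive path(g,j) via R1 from path(g,i), path(i,j)
round 2: derive path(i,g) via R1 from path(i,a), path(a,g)
round 2: derive path(i,i) via R1 from path(i,j), path(j,i)
round 2: derive path(j,a) via R1 from path(j,i), path(i,a)
round 2: derive path(j,j) via R1 from path(j,i), path(i,j)
round 3: derive path(a,a) via R1 from path(a,g), path(g,a)
round 3: derive path(a,j) via R1 from path(a,g), path(g,j)
round 3: derive path(c,g) via R1 from path(c,a), path(a,g)
round 3: derive path(e,g) via R1 from path(e,a), path(a,g)
round 3: derive path(e,j) via R1 from path(e,b), path(b,j)
round 3: derive path(g,g) via R1 from path(g,a), path(a,g)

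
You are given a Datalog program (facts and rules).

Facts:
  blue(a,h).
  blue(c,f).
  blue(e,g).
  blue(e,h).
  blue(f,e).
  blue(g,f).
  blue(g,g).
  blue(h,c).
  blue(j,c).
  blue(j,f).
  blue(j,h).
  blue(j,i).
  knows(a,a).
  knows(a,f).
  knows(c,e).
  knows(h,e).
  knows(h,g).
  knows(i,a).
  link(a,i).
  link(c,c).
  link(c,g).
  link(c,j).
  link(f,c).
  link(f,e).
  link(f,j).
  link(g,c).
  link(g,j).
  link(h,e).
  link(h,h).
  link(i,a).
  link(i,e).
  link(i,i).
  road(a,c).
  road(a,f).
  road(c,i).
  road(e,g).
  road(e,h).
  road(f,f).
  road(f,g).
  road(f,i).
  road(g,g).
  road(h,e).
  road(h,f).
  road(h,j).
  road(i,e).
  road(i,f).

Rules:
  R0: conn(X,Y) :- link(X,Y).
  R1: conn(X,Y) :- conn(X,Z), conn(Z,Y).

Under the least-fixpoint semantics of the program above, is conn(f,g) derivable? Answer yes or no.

yes

round 1: derive conn(a,i) via R0 from link(a,i)
round 1: derive conn(c,c) via R0 from link(c,c)
round 1: derive conn(c,g) via R0 from link(c,g)
round 1: derive conn(c,j) via R0 from link(c,j)
round 1: derive conn(f,c) via R0 from link(f,c)
round 1: derive conn(f,e) via R0 from link(f,e)
round 1: derive conn(f,j) via R0 from link(f,j)
round 1: derive conn(g,c) via R0 from link(g,c)
round 1: derive conn(g,j) via R0 from link(g,j)
round 1: derive conn(h,e) via R0 from link(h,e)
round 1: derive conn(h,h) via R0 from link(h,h)
round 1: derive conn(i,a) via R0 from link(i,a)
round 1: derive conn(i,e) via R0 from link(i,e)
round 1: derive conn(i,i) via R0 from link(i,i)
round 2: derive conn(a,a) via R1 from conn(a,i), conn(i,a)
round 2: derive conn(a,e) via R1 from conn(a,i), conn(i,e)
round 2: derive conn(f,g) via R1 from conn(f,c), conn(c,g)
round 2: derive conn(g,g) via R1 from conn(g,c), conn(c,g)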